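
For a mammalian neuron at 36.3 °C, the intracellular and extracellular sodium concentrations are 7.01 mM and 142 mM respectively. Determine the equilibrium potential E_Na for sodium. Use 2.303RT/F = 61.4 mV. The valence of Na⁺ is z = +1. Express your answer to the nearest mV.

80 mV

E = (61.4/z) · log₁₀([Na⁺]_out/[Na⁺]_in) with z = +1.
= (61.4/1) · log₁₀(142/7.01) = 61.40 · log₁₀(20.26)
= 61.40 · (1.3066) = 80.22 mV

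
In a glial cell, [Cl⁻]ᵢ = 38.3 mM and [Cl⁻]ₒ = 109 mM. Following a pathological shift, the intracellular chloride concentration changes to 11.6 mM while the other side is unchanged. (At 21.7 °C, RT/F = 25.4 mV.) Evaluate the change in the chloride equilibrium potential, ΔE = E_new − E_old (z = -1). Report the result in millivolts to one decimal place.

-30.3 mV

E_old = (25.4/-1)·ln(109/38.3) = -26.57 mV
E_new = (25.4/-1)·ln(109/11.6) = -56.90 mV
ΔE = -56.90 − (-26.57) = -30.34 mV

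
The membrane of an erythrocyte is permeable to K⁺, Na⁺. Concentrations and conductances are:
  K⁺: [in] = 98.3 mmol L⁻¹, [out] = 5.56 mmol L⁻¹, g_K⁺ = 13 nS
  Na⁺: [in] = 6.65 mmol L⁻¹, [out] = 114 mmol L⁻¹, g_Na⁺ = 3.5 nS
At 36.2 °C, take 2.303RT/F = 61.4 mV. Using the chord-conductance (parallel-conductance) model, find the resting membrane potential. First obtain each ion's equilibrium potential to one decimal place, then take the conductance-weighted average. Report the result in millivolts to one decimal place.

-44.3 mV

E_K⁺ = (61.4/1)·log₁₀(5.56/98.3) = -76.6 mV
E_Na⁺ = (61.4/1)·log₁₀(114/6.65) = 75.8 mV
Vm = (Σ gᵢEᵢ)/(Σ gᵢ) = (13·-76.6 + 3.5·75.8) / (13 + 3.5)
= -730.50 / 16.5 = -44.27 mV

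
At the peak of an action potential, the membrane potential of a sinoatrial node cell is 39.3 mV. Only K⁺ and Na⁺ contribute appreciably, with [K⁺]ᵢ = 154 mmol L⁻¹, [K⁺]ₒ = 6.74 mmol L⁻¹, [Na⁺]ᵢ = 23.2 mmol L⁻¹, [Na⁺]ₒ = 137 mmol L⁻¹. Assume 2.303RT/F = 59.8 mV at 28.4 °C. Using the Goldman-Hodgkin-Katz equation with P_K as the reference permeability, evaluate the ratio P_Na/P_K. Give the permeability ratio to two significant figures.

22

Let α = P_Na/P_K. GHK: Vm = 59.8·log₁₀[(Kₒ + α·Naₒ)/(Kᵢ + α·Naᵢ)].
10^(Vm/59.8) = 10^(39.3/59.8) = 4.5414
So 4.5414·(Kᵢ + α·Naᵢ) = Kₒ + α·Naₒ → α = (4.5414·154.0 − 6.74) / (137.0 − 4.5414·23.2)
α = (699.4 − 6.74) / (137.0 − 105.4) = 692.6/31.64 = 21.89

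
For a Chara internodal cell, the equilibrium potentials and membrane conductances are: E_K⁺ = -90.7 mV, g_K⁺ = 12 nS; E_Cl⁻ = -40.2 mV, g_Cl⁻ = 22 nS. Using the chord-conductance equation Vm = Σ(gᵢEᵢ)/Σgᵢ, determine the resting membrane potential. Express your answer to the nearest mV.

-58 mV

Σ gᵢEᵢ = 12·(-90.7) + 22·(-40.2) = -1972.80
Σ gᵢ = 12 + 22 = 34
Vm = -1972.80 / 34 = -58.02 mV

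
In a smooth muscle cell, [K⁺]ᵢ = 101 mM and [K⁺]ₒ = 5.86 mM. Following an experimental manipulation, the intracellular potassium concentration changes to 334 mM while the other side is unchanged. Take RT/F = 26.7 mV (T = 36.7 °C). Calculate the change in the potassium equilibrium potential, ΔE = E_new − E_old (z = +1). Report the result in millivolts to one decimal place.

E_old = (26.7/1)·ln(5.86/101) = -76.01 mV
E_new = (26.7/1)·ln(5.86/334) = -107.95 mV
ΔE = -107.95 − (-76.01) = -31.93 mV

-31.9 mV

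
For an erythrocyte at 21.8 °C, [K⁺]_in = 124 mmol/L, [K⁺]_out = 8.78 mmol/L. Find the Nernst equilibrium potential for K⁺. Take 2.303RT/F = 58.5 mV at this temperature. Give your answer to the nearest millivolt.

-67 mV

E = (58.5/z) · log₁₀([K⁺]_out/[K⁺]_in) with z = +1.
= (58.5/1) · log₁₀(8.78/124) = 58.50 · log₁₀(0.07081)
= 58.50 · (-1.1499) = -67.27 mV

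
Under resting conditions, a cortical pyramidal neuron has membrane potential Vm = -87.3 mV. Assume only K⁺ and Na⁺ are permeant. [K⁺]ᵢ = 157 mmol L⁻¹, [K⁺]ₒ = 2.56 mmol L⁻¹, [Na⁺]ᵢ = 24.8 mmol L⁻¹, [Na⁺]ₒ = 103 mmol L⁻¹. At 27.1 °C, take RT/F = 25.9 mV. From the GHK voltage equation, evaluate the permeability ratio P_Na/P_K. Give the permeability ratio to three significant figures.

0.0278

Let α = P_Na/P_K. GHK: Vm = 25.9·ln[(Kₒ + α·Naₒ)/(Kᵢ + α·Naᵢ)].
e^(Vm/25.9) = e^(-87.3/25.9) = 0.034367
So 0.034367·(Kᵢ + α·Naᵢ) = Kₒ + α·Naₒ → α = (0.034367·157.0 − 2.56) / (103.0 − 0.034367·24.8)
α = (5.396 − 2.56) / (103.0 − 0.8523) = 2.836/102.1 = 0.02776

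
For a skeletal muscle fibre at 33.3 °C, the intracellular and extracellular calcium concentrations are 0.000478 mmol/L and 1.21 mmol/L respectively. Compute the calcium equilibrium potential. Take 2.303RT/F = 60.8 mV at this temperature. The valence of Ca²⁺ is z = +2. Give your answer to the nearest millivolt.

E = (60.8/z) · log₁₀([Ca²⁺]_out/[Ca²⁺]_in) with z = +2.
= (60.8/2) · log₁₀(1.21/0.000478) = 30.40 · log₁₀(2531)
= 30.40 · (3.4034) = 103.46 mV

103 mV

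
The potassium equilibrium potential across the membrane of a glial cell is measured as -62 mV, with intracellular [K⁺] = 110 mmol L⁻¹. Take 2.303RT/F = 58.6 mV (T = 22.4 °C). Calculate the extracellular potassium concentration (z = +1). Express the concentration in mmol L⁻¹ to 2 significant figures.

Nernst: E = (58.6/1) · log₁₀([out]/[in]), so log₁₀([out]/[in]) = -62.0 × 1 / 58.6 = -1.0580.
[out]/[in] = 10^(-1.0580) = 0.08749.
[out] = 0.08749 × 110 = 9.624 mmol L⁻¹.

9.6 mmol L⁻¹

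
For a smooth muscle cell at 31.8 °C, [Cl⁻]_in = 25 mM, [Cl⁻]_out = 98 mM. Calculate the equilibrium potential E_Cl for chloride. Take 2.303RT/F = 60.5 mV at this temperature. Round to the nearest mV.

E = (60.5/z) · log₁₀([Cl⁻]_out/[Cl⁻]_in) with z = -1.
For an anion, dividing by z = -1 reverses the sign.
= (60.5/-1) · log₁₀(98/25) = -60.50 · log₁₀(3.92)
= -60.50 · (0.5933) = -35.89 mV

-36 mV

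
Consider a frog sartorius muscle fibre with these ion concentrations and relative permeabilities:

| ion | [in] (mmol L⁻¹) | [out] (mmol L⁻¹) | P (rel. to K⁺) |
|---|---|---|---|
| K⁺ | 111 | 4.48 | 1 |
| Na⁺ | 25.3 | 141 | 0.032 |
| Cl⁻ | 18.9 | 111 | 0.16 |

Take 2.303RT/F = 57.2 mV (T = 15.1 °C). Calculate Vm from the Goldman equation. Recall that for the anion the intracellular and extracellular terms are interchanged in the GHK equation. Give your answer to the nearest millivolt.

Vm = 57.2 · log₁₀[(Σ P·[cation]ₒ + Σ P·[anion]ᵢ) / (Σ P·[cation]ᵢ + Σ P·[anion]ₒ)]
Numerator = 1×4.48 + 0.032×141 + 0.16×18.9 = 12.02
Denominator = 1×111 + 0.032×25.3 + 0.16×111 = 129.6
Vm = 57.2 · log₁₀(0.092738) = 57.2 × (-1.0327) = -59.07 mV

-59 mV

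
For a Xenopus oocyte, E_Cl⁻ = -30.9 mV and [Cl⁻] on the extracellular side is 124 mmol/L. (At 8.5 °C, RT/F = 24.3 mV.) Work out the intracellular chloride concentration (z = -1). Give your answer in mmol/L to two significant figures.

Nernst: E = (24.3/-1) · ln([out]/[in]), so ln([out]/[in]) = -30.9 × -1 / 24.3 = 1.2716.
[out]/[in] = e^(1.2716) = 3.567.
[in] = 124 / 3.567 = 34.77 mmol/L.

35 mmol/L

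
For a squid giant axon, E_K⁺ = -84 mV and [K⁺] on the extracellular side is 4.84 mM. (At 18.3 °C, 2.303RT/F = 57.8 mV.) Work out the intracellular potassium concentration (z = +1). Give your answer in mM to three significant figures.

Nernst: E = (57.8/1) · log₁₀([out]/[in]), so log₁₀([out]/[in]) = -84.0 × 1 / 57.8 = -1.4533.
[out]/[in] = 10^(-1.4533) = 0.03521.
[in] = 4.84 / 0.03521 = 137.4 mM.

137 mM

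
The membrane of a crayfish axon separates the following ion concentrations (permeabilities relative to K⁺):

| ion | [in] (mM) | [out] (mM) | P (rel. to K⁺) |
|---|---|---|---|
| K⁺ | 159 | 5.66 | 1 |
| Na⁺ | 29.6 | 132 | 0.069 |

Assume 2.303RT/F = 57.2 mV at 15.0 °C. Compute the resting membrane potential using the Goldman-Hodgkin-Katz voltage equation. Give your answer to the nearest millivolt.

Vm = 57.2 · log₁₀[(Σ P·[cation]ₒ + Σ P·[anion]ᵢ) / (Σ P·[cation]ᵢ + Σ P·[anion]ₒ)]
Numerator = 1×5.66 + 0.069×132 = 14.77
Denominator = 1×159 + 0.069×29.6 = 161
Vm = 57.2 · log₁₀(0.091703) = 57.2 × (-1.0376) = -59.35 mV

-59 mV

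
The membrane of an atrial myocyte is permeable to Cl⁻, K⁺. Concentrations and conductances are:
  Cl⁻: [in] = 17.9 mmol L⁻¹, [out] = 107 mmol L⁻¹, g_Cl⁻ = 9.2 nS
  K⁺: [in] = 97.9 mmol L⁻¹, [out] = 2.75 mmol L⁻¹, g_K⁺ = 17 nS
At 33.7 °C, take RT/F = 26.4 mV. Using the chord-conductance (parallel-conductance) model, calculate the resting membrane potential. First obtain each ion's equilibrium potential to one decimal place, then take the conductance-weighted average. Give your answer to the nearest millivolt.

-78 mV

E_Cl⁻ = (26.4/-1)·ln(107/17.9) = -47.2 mV
E_K⁺ = (26.4/1)·ln(2.75/97.9) = -94.3 mV
Vm = (Σ gᵢEᵢ)/(Σ gᵢ) = (9.2·-47.2 + 17·-94.3) / (9.2 + 17)
= -2037.34 / 26.2 = -77.76 mV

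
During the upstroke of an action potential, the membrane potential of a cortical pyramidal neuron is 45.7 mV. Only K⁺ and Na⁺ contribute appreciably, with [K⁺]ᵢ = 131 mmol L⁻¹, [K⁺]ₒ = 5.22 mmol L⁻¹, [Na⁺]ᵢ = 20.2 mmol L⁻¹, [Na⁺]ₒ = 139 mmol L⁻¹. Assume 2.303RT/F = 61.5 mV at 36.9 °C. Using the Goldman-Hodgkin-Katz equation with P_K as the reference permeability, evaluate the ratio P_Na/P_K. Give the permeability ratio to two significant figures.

26

Let α = P_Na/P_K. GHK: Vm = 61.5·log₁₀[(Kₒ + α·Naₒ)/(Kᵢ + α·Naᵢ)].
10^(Vm/61.5) = 10^(45.7/61.5) = 5.5346
So 5.5346·(Kᵢ + α·Naᵢ) = Kₒ + α·Naₒ → α = (5.5346·131.0 − 5.22) / (139.0 − 5.5346·20.2)
α = (725 − 5.22) / (139.0 − 111.8) = 719.8/27.2 = 26.46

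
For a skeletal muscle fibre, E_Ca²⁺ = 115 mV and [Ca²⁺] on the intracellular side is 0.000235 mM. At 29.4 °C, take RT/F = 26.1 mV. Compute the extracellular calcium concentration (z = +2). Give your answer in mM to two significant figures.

Nernst: E = (26.1/2) · ln([out]/[in]), so ln([out]/[in]) = 115.0 × 2 / 26.1 = 8.8123.
[out]/[in] = e^(8.8123) = 6716.
[out] = 6716 × 0.000235 = 1.578 mM.

1.6 mM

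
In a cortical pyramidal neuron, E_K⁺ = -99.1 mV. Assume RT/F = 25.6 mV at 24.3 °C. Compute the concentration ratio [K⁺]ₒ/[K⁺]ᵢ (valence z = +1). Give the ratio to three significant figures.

ln([out]/[in]) = E·z/(25.6) = -99.1 × 1 / 25.6 = -3.8711
[out]/[in] = e^(-3.8711) = 0.02084

0.0208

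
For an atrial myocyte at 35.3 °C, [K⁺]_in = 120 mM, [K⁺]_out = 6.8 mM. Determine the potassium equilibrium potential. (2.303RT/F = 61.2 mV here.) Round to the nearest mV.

E = (61.2/z) · log₁₀([K⁺]_out/[K⁺]_in) with z = +1.
= (61.2/1) · log₁₀(6.8/120) = 61.20 · log₁₀(0.05667)
= 61.20 · (-1.2467) = -76.30 mV

-76 mV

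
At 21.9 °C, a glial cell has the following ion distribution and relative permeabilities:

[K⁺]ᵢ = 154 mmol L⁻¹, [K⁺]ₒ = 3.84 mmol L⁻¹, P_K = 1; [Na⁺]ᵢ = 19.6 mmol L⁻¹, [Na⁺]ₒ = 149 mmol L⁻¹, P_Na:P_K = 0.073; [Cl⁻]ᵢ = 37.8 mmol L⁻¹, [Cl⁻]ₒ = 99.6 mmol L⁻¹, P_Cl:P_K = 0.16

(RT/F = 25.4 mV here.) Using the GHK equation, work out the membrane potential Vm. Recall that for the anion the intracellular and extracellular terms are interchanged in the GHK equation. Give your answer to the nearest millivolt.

-54 mV

Vm = 25.4 · ln[(Σ P·[cation]ₒ + Σ P·[anion]ᵢ) / (Σ P·[cation]ᵢ + Σ P·[anion]ₒ)]
Numerator = 1×3.84 + 0.073×149 + 0.16×37.8 = 20.77
Denominator = 1×154 + 0.073×19.6 + 0.16×99.6 = 171.4
Vm = 25.4 · ln(0.12117) = 25.4 × (-2.1105) = -53.61 mV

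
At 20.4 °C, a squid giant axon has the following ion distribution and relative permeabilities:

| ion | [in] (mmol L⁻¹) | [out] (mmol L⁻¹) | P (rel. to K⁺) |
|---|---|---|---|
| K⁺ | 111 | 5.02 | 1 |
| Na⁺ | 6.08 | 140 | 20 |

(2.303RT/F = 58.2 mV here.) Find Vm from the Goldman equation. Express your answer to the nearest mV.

Vm = 58.2 · log₁₀[(Σ P·[cation]ₒ + Σ P·[anion]ᵢ) / (Σ P·[cation]ᵢ + Σ P·[anion]ₒ)]
Numerator = 1×5.02 + 20×140 = 2805
Denominator = 1×111 + 20×6.08 = 232.6
Vm = 58.2 · log₁₀(12.059) = 58.2 × (1.0813) = 62.93 mV

63 mV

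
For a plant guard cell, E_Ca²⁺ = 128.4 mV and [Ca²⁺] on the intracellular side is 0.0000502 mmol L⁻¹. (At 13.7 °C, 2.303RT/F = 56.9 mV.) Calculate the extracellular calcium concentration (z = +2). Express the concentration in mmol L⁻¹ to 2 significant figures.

1.6 mmol L⁻¹

Nernst: E = (56.9/2) · log₁₀([out]/[in]), so log₁₀([out]/[in]) = 128.4 × 2 / 56.9 = 4.5132.
[out]/[in] = 10^(4.5132) = 3.26e+04.
[out] = 3.26e+04 × 0.0000502 = 1.636 mmol L⁻¹.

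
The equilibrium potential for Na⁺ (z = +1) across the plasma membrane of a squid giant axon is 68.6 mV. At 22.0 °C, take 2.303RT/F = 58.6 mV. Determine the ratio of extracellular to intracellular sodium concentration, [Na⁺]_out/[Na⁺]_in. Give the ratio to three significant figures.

14.8

log₁₀([out]/[in]) = E·z/(58.6) = 68.6 × 1 / 58.6 = 1.1706
[out]/[in] = 10^(1.1706) = 14.81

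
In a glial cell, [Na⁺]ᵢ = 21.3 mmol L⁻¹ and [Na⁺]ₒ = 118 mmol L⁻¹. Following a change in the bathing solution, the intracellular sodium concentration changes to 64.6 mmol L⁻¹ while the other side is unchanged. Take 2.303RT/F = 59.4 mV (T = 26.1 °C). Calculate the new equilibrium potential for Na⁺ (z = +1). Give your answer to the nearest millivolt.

After the shift: [Na⁺]_out = 118, [Na⁺]_in = 64.6 mmol L⁻¹.
E_new = (59.4/1)·log₁₀(118/64.6) = 59.40 · (0.2616) = 15.54 mV

16 mV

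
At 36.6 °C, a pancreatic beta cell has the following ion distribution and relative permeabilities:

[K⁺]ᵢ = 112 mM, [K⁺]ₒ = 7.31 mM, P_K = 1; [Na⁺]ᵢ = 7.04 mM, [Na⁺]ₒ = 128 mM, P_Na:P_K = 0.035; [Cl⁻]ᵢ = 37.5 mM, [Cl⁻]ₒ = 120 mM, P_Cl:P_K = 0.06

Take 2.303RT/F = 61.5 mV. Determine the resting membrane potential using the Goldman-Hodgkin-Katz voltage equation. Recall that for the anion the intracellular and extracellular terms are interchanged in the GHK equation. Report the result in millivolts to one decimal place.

Vm = 61.5 · log₁₀[(Σ P·[cation]ₒ + Σ P·[anion]ᵢ) / (Σ P·[cation]ᵢ + Σ P·[anion]ₒ)]
Numerator = 1×7.31 + 0.035×128 + 0.06×37.5 = 14.04
Denominator = 1×112 + 0.035×7.04 + 0.06×120 = 119.4
Vm = 61.5 · log₁₀(0.11754) = 61.5 × (-0.9298) = -57.18 mV

-57.2 mV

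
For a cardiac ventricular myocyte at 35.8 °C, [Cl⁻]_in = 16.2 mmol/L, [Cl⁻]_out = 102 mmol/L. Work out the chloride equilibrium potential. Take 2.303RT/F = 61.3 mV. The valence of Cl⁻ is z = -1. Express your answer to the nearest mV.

E = (61.3/z) · log₁₀([Cl⁻]_out/[Cl⁻]_in) with z = -1.
For an anion, dividing by z = -1 reverses the sign.
= (61.3/-1) · log₁₀(102/16.2) = -61.30 · log₁₀(6.296)
= -61.30 · (0.7991) = -48.98 mV

-49 mV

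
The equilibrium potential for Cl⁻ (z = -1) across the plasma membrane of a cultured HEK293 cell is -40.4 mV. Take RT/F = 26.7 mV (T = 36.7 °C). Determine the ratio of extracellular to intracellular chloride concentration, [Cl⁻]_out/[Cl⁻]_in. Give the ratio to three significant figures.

4.54

ln([out]/[in]) = E·z/(26.7) = -40.4 × -1 / 26.7 = 1.5131
[out]/[in] = e^(1.5131) = 4.541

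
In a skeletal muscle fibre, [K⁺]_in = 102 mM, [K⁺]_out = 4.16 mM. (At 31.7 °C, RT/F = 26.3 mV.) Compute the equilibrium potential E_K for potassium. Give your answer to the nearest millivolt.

E = (26.3/z) · ln([K⁺]_out/[K⁺]_in) with z = +1.
= (26.3/1) · ln(4.16/102) = 26.30 · ln(0.04078)
= 26.30 · (-3.1995) = -84.15 mV

-84 mV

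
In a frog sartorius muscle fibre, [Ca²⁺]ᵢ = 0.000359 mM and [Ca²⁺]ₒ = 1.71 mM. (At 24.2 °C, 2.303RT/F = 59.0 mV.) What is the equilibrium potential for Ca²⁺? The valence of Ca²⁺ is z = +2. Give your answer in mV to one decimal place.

108.5 mV

E = (59.0/z) · log₁₀([Ca²⁺]_out/[Ca²⁺]_in) with z = +2.
= (59.0/2) · log₁₀(1.71/0.000359) = 29.50 · log₁₀(4763)
= 29.50 · (3.6779) = 108.50 mV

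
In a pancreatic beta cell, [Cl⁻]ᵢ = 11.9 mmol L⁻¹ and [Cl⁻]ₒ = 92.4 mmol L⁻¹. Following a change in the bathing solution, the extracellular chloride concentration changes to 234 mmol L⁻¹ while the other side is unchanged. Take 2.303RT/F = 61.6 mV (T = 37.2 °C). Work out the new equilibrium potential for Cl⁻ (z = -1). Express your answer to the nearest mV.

-80 mV

After the shift: [Cl⁻]_out = 234, [Cl⁻]_in = 11.9 mmol L⁻¹.
E_new = (61.6/-1)·log₁₀(234/11.9) = -61.60 · (1.2937) = -79.69 mV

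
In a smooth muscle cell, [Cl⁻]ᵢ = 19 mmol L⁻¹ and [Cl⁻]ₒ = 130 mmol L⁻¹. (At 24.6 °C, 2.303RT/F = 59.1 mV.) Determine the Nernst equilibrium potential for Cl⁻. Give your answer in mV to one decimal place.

-49.4 mV

E = (59.1/z) · log₁₀([Cl⁻]_out/[Cl⁻]_in) with z = -1.
For an anion, dividing by z = -1 reverses the sign.
= (59.1/-1) · log₁₀(130/19) = -59.10 · log₁₀(6.842)
= -59.10 · (0.8352) = -49.36 mV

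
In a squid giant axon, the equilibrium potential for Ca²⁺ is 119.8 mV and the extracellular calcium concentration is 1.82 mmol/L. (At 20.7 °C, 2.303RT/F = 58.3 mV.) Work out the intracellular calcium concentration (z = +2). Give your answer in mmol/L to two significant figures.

Nernst: E = (58.3/2) · log₁₀([out]/[in]), so log₁₀([out]/[in]) = 119.8 × 2 / 58.3 = 4.1098.
[out]/[in] = 10^(4.1098) = 1.288e+04.
[in] = 1.82 / 1.288e+04 = 0.0001413 mmol/L.

0.00014 mmol/L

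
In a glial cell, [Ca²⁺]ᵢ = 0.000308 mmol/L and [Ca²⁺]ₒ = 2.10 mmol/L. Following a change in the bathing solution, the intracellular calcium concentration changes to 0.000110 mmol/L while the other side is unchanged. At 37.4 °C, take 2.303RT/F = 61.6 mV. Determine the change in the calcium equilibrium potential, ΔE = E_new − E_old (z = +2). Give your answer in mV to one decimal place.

13.8 mV

E_old = (61.6/2)·log₁₀(2.10/0.000308) = 118.08 mV
E_new = (61.6/2)·log₁₀(2.10/0.000110) = 131.85 mV
ΔE = 131.85 − (118.08) = 13.77 mV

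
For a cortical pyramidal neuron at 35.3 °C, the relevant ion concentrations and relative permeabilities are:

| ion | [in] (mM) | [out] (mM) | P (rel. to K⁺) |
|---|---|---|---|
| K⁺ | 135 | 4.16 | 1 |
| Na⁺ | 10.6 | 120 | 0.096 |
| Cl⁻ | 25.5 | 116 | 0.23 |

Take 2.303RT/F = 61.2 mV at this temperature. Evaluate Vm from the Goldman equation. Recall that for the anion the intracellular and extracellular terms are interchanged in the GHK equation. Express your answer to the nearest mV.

-54 mV

Vm = 61.2 · log₁₀[(Σ P·[cation]ₒ + Σ P·[anion]ᵢ) / (Σ P·[cation]ᵢ + Σ P·[anion]ₒ)]
Numerator = 1×4.16 + 0.096×120 + 0.23×25.5 = 21.55
Denominator = 1×135 + 0.096×10.6 + 0.23×116 = 162.7
Vm = 61.2 · log₁₀(0.13242) = 61.2 × (-0.8780) = -53.74 mV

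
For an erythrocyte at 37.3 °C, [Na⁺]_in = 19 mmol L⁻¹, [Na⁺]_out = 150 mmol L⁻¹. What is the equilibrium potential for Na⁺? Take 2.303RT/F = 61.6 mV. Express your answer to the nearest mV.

55 mV

E = (61.6/z) · log₁₀([Na⁺]_out/[Na⁺]_in) with z = +1.
= (61.6/1) · log₁₀(150/19) = 61.60 · log₁₀(7.895)
= 61.60 · (0.8973) = 55.28 mV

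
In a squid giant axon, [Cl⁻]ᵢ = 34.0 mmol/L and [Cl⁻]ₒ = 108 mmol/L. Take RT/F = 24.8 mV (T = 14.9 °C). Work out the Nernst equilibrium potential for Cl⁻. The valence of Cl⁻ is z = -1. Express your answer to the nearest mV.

-29 mV

E = (24.8/z) · ln([Cl⁻]_out/[Cl⁻]_in) with z = -1.
For an anion, dividing by z = -1 reverses the sign.
= (24.8/-1) · ln(108/34.0) = -24.80 · ln(3.176)
= -24.80 · (1.1558) = -28.66 mV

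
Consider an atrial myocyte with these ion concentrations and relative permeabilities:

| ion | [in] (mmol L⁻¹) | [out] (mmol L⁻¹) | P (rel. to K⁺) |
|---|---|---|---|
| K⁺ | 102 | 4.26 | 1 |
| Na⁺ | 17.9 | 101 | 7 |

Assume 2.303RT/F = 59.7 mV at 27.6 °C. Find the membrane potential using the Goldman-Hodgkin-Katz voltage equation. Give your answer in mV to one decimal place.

29.6 mV

Vm = 59.7 · log₁₀[(Σ P·[cation]ₒ + Σ P·[anion]ᵢ) / (Σ P·[cation]ᵢ + Σ P·[anion]ₒ)]
Numerator = 1×4.26 + 7×101 = 711.3
Denominator = 1×102 + 7×17.9 = 227.3
Vm = 59.7 · log₁₀(3.1292) = 59.7 × (0.4954) = 29.58 mV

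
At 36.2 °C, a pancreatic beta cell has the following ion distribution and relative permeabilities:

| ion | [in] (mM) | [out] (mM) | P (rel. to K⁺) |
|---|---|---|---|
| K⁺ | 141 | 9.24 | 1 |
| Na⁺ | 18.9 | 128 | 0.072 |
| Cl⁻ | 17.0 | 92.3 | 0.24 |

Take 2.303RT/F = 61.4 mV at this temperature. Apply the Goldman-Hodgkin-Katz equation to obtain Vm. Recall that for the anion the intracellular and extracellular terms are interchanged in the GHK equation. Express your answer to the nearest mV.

-53 mV

Vm = 61.4 · log₁₀[(Σ P·[cation]ₒ + Σ P·[anion]ᵢ) / (Σ P·[cation]ᵢ + Σ P·[anion]ₒ)]
Numerator = 1×9.24 + 0.072×128 + 0.24×17.0 = 22.54
Denominator = 1×141 + 0.072×18.9 + 0.24×92.3 = 164.5
Vm = 61.4 · log₁₀(0.13699) = 61.4 × (-0.8633) = -53.01 mV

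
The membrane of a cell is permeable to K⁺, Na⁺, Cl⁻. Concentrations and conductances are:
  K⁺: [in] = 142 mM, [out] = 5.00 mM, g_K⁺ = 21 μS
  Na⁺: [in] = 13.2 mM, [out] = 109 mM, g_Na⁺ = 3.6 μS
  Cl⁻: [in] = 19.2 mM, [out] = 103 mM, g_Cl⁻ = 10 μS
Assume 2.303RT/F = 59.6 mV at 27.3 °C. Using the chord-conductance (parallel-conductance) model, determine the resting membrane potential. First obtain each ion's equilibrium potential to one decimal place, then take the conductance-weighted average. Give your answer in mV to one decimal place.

-59.5 mV

E_K⁺ = (59.6/1)·log₁₀(5.00/142) = -86.6 mV
E_Na⁺ = (59.6/1)·log₁₀(109/13.2) = 54.6 mV
E_Cl⁻ = (59.6/-1)·log₁₀(103/19.2) = -43.5 mV
Vm = (Σ gᵢEᵢ)/(Σ gᵢ) = (21·-86.6 + 3.6·54.6 + 10·-43.5) / (21 + 3.6 + 10)
= -2057.04 / 34.6 = -59.45 mV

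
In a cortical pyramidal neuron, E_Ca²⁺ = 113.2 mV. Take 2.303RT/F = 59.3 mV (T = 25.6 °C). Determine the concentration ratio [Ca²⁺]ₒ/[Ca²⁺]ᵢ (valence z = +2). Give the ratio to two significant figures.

log₁₀([out]/[in]) = E·z/(59.3) = 113.2 × 2 / 59.3 = 3.8179
[out]/[in] = 10^(3.8179) = 6575

6600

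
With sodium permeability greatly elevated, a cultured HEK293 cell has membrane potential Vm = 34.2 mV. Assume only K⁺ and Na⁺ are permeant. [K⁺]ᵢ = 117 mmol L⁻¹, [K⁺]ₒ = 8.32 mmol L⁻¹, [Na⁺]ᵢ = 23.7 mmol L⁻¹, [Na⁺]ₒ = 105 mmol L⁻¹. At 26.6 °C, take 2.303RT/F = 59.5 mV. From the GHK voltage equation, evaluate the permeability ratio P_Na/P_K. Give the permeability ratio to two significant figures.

27

Let α = P_Na/P_K. GHK: Vm = 59.5·log₁₀[(Kₒ + α·Naₒ)/(Kᵢ + α·Naᵢ)].
10^(Vm/59.5) = 10^(34.2/59.5) = 3.7566
So 3.7566·(Kᵢ + α·Naᵢ) = Kₒ + α·Naₒ → α = (3.7566·117.0 − 8.32) / (105.0 − 3.7566·23.7)
α = (439.5 − 8.32) / (105.0 − 89.03) = 431.2/15.97 = 27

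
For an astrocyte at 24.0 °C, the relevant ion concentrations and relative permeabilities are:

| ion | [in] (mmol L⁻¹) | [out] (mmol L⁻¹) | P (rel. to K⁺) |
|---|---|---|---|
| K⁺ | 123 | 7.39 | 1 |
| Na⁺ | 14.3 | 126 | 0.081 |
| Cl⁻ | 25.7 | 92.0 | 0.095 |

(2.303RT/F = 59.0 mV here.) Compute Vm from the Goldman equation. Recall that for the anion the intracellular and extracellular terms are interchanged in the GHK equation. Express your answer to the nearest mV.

-48 mV

Vm = 59.0 · log₁₀[(Σ P·[cation]ₒ + Σ P·[anion]ᵢ) / (Σ P·[cation]ᵢ + Σ P·[anion]ₒ)]
Numerator = 1×7.39 + 0.081×126 + 0.095×25.7 = 20.04
Denominator = 1×123 + 0.081×14.3 + 0.095×92.0 = 132.9
Vm = 59.0 · log₁₀(0.15077) = 59.0 × (-0.8217) = -48.48 mV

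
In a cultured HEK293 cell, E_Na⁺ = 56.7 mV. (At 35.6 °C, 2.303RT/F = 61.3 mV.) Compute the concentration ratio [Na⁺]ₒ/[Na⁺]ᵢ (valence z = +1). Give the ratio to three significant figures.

log₁₀([out]/[in]) = E·z/(61.3) = 56.7 × 1 / 61.3 = 0.9250
[out]/[in] = 10^(0.9250) = 8.413

8.41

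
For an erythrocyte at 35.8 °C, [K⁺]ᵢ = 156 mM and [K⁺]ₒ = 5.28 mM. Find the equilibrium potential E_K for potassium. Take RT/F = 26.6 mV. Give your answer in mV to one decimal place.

E = (26.6/z) · ln([K⁺]_out/[K⁺]_in) with z = +1.
= (26.6/1) · ln(5.28/156) = 26.60 · ln(0.03385)
= 26.60 · (-3.3859) = -90.07 mV

-90.1 mV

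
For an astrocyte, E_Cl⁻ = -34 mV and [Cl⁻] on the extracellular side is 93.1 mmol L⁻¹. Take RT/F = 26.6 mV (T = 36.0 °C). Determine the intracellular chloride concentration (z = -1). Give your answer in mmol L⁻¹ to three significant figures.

25.9 mmol L⁻¹

Nernst: E = (26.6/-1) · ln([out]/[in]), so ln([out]/[in]) = -34.0 × -1 / 26.6 = 1.2782.
[out]/[in] = e^(1.2782) = 3.59.
[in] = 93.1 / 3.59 = 25.93 mmol L⁻¹.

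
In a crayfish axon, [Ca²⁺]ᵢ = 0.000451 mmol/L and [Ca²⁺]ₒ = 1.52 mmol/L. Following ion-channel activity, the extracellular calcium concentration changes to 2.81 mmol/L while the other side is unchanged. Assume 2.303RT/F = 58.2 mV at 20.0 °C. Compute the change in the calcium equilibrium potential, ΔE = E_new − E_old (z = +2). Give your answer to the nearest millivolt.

8 mV

E_old = (58.2/2)·log₁₀(1.52/0.000451) = 102.66 mV
E_new = (58.2/2)·log₁₀(2.81/0.000451) = 110.42 mV
ΔE = 110.42 − (102.66) = 7.77 mV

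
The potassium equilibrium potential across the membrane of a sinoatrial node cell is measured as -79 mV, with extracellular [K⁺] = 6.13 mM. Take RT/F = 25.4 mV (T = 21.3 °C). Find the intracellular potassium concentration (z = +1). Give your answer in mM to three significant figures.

Nernst: E = (25.4/1) · ln([out]/[in]), so ln([out]/[in]) = -79.0 × 1 / 25.4 = -3.1102.
[out]/[in] = e^(-3.1102) = 0.04459.
[in] = 6.13 / 0.04459 = 137.5 mM.

137 mM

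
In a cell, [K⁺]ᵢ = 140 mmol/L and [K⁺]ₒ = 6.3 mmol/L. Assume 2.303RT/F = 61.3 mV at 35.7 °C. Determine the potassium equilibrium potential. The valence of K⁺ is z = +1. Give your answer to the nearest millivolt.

-83 mV

E = (61.3/z) · log₁₀([K⁺]_out/[K⁺]_in) with z = +1.
= (61.3/1) · log₁₀(6.3/140) = 61.30 · log₁₀(0.045)
= 61.30 · (-1.3468) = -82.56 mV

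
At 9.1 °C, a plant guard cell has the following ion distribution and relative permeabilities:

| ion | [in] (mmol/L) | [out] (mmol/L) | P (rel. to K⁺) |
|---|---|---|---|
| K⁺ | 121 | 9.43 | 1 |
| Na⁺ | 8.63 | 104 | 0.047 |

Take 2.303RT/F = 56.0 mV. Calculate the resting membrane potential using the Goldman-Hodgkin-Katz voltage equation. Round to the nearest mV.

Vm = 56.0 · log₁₀[(Σ P·[cation]ₒ + Σ P·[anion]ᵢ) / (Σ P·[cation]ᵢ + Σ P·[anion]ₒ)]
Numerator = 1×9.43 + 0.047×104 = 14.32
Denominator = 1×121 + 0.047×8.63 = 121.4
Vm = 56.0 · log₁₀(0.11794) = 56.0 × (-0.9284) = -51.99 mV

-52 mV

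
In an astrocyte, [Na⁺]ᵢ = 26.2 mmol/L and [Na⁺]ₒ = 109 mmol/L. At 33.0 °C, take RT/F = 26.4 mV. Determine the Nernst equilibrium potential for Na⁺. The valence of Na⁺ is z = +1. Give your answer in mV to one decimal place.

E = (26.4/z) · ln([Na⁺]_out/[Na⁺]_in) with z = +1.
= (26.4/1) · ln(109/26.2) = 26.40 · ln(4.16)
= 26.40 · (1.4256) = 37.64 mV

37.6 mV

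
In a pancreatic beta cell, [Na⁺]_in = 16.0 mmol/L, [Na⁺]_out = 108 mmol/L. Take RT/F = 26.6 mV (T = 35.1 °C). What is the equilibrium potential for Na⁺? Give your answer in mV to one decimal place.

50.8 mV

E = (26.6/z) · ln([Na⁺]_out/[Na⁺]_in) with z = +1.
= (26.6/1) · ln(108/16.0) = 26.60 · ln(6.75)
= 26.60 · (1.9095) = 50.79 mV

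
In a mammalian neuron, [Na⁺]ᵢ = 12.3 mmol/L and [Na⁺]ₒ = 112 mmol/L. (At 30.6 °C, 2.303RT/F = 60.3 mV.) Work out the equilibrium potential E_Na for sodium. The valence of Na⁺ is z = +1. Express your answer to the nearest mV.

E = (60.3/z) · log₁₀([Na⁺]_out/[Na⁺]_in) with z = +1.
= (60.3/1) · log₁₀(112/12.3) = 60.30 · log₁₀(9.106)
= 60.30 · (0.9593) = 57.85 mV

58 mV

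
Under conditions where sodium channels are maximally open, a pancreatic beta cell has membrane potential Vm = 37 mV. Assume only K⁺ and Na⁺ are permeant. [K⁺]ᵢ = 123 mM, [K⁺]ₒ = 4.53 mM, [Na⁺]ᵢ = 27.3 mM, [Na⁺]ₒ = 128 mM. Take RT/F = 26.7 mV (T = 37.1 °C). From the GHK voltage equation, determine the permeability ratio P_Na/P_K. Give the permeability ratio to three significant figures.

25.8

Let α = P_Na/P_K. GHK: Vm = 26.7·ln[(Kₒ + α·Naₒ)/(Kᵢ + α·Naᵢ)].
e^(Vm/26.7) = e^(37.0/26.7) = 3.9979
So 3.9979·(Kᵢ + α·Naᵢ) = Kₒ + α·Naₒ → α = (3.9979·123.0 − 4.53) / (128.0 − 3.9979·27.3)
α = (491.7 − 4.53) / (128.0 − 109.1) = 487.2/18.86 = 25.84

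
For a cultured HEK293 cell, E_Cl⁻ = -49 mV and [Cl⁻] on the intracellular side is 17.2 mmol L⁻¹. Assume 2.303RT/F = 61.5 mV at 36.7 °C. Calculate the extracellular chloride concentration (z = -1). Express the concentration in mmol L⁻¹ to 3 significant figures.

108 mmol L⁻¹

Nernst: E = (61.5/-1) · log₁₀([out]/[in]), so log₁₀([out]/[in]) = -49.0 × -1 / 61.5 = 0.7967.
[out]/[in] = 10^(0.7967) = 6.263.
[out] = 6.263 × 17.2 = 107.7 mmol L⁻¹.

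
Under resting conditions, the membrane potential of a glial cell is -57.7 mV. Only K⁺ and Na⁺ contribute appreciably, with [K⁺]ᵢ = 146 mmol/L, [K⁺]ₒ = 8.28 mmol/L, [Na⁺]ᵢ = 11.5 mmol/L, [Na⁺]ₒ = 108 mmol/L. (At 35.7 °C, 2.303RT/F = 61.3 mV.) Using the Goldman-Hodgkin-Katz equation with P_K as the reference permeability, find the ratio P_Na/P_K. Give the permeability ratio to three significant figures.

0.0791

Let α = P_Na/P_K. GHK: Vm = 61.3·log₁₀[(Kₒ + α·Naₒ)/(Kᵢ + α·Naᵢ)].
10^(Vm/61.3) = 10^(-57.7/61.3) = 0.11448
So 0.11448·(Kᵢ + α·Naᵢ) = Kₒ + α·Naₒ → α = (0.11448·146.0 − 8.28) / (108.0 − 0.11448·11.5)
α = (16.71 − 8.28) / (108.0 − 1.317) = 8.434/106.7 = 0.07906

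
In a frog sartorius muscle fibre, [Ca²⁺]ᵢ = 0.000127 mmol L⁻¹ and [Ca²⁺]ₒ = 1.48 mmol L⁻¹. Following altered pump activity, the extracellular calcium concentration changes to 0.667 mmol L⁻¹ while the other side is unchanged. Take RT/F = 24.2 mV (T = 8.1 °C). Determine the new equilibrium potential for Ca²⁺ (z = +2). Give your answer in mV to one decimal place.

After the shift: [Ca²⁺]_out = 0.667, [Ca²⁺]_in = 0.000127 mmol L⁻¹.
E_new = (24.2/2)·ln(0.667/0.000127) = 12.10 · (8.5664) = 103.65 mV

103.7 mV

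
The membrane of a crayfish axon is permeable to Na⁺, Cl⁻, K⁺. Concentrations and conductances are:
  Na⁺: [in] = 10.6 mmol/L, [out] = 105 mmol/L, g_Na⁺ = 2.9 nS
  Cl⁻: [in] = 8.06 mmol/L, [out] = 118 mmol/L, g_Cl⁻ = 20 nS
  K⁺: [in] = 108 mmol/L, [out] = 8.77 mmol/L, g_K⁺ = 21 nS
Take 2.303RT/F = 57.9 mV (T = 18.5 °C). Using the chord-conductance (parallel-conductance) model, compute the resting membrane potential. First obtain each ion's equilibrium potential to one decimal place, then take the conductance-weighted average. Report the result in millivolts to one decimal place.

-57.1 mV

E_Na⁺ = (57.9/1)·log₁₀(105/10.6) = 57.7 mV
E_Cl⁻ = (57.9/-1)·log₁₀(118/8.06) = -67.5 mV
E_K⁺ = (57.9/1)·log₁₀(8.77/108) = -63.1 mV
Vm = (Σ gᵢEᵢ)/(Σ gᵢ) = (2.9·57.7 + 20·-67.5 + 21·-63.1) / (2.9 + 20 + 21)
= -2507.77 / 43.9 = -57.12 mV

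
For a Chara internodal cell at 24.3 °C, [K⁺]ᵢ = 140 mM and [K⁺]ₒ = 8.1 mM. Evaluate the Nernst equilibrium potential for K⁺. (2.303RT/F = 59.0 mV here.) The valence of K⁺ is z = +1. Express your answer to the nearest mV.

-73 mV

E = (59.0/z) · log₁₀([K⁺]_out/[K⁺]_in) with z = +1.
= (59.0/1) · log₁₀(8.1/140) = 59.00 · log₁₀(0.05786)
= 59.00 · (-1.2376) = -73.02 mV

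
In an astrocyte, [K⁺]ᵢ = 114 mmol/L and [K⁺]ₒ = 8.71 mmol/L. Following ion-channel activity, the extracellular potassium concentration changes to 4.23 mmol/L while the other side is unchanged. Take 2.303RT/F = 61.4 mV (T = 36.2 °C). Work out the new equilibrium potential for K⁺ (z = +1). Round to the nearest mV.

-88 mV

After the shift: [K⁺]_out = 4.23, [K⁺]_in = 114 mmol/L.
E_new = (61.4/1)·log₁₀(4.23/114) = 61.40 · (-1.4306) = -87.84 mV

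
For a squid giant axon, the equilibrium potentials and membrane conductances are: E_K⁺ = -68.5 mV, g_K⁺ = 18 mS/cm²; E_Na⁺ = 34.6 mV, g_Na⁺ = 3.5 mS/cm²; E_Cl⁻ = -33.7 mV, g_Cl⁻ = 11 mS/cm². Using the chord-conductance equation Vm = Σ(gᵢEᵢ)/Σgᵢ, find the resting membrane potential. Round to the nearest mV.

Σ gᵢEᵢ = 18·(-68.5) + 3.5·(34.6) + 11·(-33.7) = -1482.60
Σ gᵢ = 18 + 3.5 + 11 = 32.5
Vm = -1482.60 / 32.5 = -45.62 mV

-46 mV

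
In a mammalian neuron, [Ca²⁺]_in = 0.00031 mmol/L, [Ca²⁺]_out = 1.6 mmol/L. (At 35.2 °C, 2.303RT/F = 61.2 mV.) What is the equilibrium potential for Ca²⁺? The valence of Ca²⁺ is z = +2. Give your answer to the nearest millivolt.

114 mV

E = (61.2/z) · log₁₀([Ca²⁺]_out/[Ca²⁺]_in) with z = +2.
= (61.2/2) · log₁₀(1.6/0.00031) = 30.60 · log₁₀(5161)
= 30.60 · (3.7128) = 113.61 mV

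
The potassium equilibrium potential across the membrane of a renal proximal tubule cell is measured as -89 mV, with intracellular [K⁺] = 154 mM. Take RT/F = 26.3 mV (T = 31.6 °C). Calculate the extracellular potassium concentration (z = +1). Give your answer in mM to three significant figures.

Nernst: E = (26.3/1) · ln([out]/[in]), so ln([out]/[in]) = -89.0 × 1 / 26.3 = -3.3840.
[out]/[in] = e^(-3.3840) = 0.03391.
[out] = 0.03391 × 154 = 5.222 mM.

5.22 mM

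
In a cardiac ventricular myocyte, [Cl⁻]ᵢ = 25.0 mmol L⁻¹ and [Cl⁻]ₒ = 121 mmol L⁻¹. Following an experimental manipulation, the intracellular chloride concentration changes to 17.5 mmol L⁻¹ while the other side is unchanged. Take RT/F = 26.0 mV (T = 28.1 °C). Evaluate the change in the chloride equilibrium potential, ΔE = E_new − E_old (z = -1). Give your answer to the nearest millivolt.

-9 mV

E_old = (26.0/-1)·ln(121/25.0) = -41.00 mV
E_new = (26.0/-1)·ln(121/17.5) = -50.27 mV
ΔE = -50.27 − (-41.00) = -9.27 mV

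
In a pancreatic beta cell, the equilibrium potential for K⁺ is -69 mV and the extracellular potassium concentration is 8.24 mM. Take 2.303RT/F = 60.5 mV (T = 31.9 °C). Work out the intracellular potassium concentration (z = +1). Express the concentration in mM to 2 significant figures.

Nernst: E = (60.5/1) · log₁₀([out]/[in]), so log₁₀([out]/[in]) = -69.0 × 1 / 60.5 = -1.1405.
[out]/[in] = 10^(-1.1405) = 0.07236.
[in] = 8.24 / 0.07236 = 113.9 mM.

110 mM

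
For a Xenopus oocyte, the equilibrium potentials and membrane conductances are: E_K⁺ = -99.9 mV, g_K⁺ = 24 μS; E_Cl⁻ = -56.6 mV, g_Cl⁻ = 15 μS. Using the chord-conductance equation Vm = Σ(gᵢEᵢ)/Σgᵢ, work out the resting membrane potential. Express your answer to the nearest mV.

Σ gᵢEᵢ = 24·(-99.9) + 15·(-56.6) = -3246.60
Σ gᵢ = 24 + 15 = 39
Vm = -3246.60 / 39 = -83.25 mV

-83 mV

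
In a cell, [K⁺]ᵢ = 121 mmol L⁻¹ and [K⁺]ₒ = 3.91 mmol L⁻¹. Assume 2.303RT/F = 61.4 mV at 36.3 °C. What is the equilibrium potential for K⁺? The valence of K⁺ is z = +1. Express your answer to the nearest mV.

-92 mV

E = (61.4/z) · log₁₀([K⁺]_out/[K⁺]_in) with z = +1.
= (61.4/1) · log₁₀(3.91/121) = 61.40 · log₁₀(0.03231)
= 61.40 · (-1.4906) = -91.52 mV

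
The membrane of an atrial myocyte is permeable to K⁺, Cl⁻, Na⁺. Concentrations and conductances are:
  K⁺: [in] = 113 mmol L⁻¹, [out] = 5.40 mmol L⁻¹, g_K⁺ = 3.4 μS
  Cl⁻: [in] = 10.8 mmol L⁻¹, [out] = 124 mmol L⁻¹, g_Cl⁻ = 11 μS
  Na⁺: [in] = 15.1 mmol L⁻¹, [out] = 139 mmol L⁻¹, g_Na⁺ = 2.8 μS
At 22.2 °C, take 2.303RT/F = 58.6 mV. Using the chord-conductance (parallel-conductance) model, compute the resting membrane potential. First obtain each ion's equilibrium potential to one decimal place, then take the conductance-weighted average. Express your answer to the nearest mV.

-46 mV

E_K⁺ = (58.6/1)·log₁₀(5.40/113) = -77.4 mV
E_Cl⁻ = (58.6/-1)·log₁₀(124/10.8) = -62.1 mV
E_Na⁺ = (58.6/1)·log₁₀(139/15.1) = 56.5 mV
Vm = (Σ gᵢEᵢ)/(Σ gᵢ) = (3.4·-77.4 + 11·-62.1 + 2.8·56.5) / (3.4 + 11 + 2.8)
= -788.06 / 17.2 = -45.82 mV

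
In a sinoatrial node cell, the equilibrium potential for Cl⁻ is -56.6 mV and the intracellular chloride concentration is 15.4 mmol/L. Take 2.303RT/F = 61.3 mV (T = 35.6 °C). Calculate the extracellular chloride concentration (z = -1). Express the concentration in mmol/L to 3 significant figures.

Nernst: E = (61.3/-1) · log₁₀([out]/[in]), so log₁₀([out]/[in]) = -56.6 × -1 / 61.3 = 0.9233.
[out]/[in] = 10^(0.9233) = 8.382.
[out] = 8.382 × 15.4 = 129.1 mmol/L.

129 mmol/L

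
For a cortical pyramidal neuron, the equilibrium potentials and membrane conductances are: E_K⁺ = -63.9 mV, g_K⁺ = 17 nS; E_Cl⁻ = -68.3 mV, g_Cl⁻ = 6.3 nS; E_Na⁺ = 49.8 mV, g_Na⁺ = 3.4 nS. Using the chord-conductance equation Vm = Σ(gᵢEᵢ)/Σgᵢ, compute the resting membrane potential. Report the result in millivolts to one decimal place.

Σ gᵢEᵢ = 17·(-63.9) + 6.3·(-68.3) + 3.4·(49.8) = -1347.27
Σ gᵢ = 17 + 6.3 + 3.4 = 26.7
Vm = -1347.27 / 26.7 = -50.46 mV

-50.5 mV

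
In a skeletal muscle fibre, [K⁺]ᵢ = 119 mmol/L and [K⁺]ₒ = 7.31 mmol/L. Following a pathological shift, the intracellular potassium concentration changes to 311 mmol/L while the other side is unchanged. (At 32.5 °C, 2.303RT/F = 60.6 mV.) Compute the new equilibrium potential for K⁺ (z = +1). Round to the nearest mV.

After the shift: [K⁺]_out = 7.31, [K⁺]_in = 311 mmol/L.
E_new = (60.6/1)·log₁₀(7.31/311) = 60.60 · (-1.6288) = -98.71 mV

-99 mV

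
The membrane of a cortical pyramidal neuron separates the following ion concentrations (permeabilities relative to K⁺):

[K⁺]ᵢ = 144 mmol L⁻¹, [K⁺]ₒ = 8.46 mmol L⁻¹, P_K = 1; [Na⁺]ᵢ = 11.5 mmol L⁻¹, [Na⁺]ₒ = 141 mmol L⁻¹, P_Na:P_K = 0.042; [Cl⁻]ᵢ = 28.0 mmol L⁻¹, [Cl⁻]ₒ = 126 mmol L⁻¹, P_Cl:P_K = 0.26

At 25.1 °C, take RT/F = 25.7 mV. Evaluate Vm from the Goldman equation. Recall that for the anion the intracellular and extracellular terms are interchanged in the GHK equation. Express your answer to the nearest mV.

-54 mV

Vm = 25.7 · ln[(Σ P·[cation]ₒ + Σ P·[anion]ᵢ) / (Σ P·[cation]ᵢ + Σ P·[anion]ₒ)]
Numerator = 1×8.46 + 0.042×141 + 0.26×28.0 = 21.66
Denominator = 1×144 + 0.042×11.5 + 0.26×126 = 177.2
Vm = 25.7 · ln(0.12222) = 25.7 × (-2.1020) = -54.02 mV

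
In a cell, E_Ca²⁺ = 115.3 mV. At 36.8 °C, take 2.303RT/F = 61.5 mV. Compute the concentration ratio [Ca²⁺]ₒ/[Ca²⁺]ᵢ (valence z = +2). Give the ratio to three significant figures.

log₁₀([out]/[in]) = E·z/(61.5) = 115.3 × 2 / 61.5 = 3.7496
[out]/[in] = 10^(3.7496) = 5618

5620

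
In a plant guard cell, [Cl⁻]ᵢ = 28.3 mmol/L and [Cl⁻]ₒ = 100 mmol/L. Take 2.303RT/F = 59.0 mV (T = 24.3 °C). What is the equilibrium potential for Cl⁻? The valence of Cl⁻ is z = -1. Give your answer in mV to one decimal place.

E = (59.0/z) · log₁₀([Cl⁻]_out/[Cl⁻]_in) with z = -1.
For an anion, dividing by z = -1 reverses the sign.
= (59.0/-1) · log₁₀(100/28.3) = -59.00 · log₁₀(3.534)
= -59.00 · (0.5482) = -32.34 mV

-32.3 mV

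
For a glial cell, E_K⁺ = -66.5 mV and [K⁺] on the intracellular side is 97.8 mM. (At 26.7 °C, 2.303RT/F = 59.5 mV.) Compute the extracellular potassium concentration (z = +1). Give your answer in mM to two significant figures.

7.5 mM

Nernst: E = (59.5/1) · log₁₀([out]/[in]), so log₁₀([out]/[in]) = -66.5 × 1 / 59.5 = -1.1176.
[out]/[in] = 10^(-1.1176) = 0.07627.
[out] = 0.07627 × 97.8 = 7.459 mM.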